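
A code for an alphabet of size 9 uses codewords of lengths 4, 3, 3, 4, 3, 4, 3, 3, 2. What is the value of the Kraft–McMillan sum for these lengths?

With common denominator 2^4 = 16: Σ 2^(−ℓᵢ) = 1/16 + 2/16 + 2/16 + 1/16 + 2/16 + 1/16 + 2/16 + 2/16 + 4/16 = 17/16 = 1.0625.

1.0625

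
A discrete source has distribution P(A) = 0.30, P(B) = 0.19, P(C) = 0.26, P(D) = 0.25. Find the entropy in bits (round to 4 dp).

H = −Σ pᵢ log₂ pᵢ.
−0.30·log₂(0.30) = 0.5211
−0.19·log₂(0.19) = 0.4552
−0.26·log₂(0.26) = 0.5053
−0.25·log₂(0.25) = 0.5000
Sum ≈ 1.9816 → 1.9816 bits.

1.9816 bits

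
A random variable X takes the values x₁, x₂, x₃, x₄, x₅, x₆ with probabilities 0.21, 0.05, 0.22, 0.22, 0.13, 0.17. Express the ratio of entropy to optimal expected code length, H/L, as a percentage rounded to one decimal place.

97.5%

Entropy H = −Σ p log₂ p ≈ 2.4673 bits.
Huffman merges: 1/20+13/100→9/50; 17/100+9/50→7/20; 21/100+11/50→43/100; 11/50+7/20→57/100; 43/100+57/100→1. L = 253/100 ≈ 2.5300.
Efficiency = H/L = 2.4673/2.5300 = 97.5%.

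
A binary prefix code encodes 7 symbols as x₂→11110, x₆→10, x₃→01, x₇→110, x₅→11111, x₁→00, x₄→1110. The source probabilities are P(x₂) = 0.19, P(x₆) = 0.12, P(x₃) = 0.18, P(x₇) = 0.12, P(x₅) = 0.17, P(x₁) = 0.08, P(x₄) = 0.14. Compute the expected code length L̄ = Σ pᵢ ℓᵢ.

L̄ = Σ pᵢ·ℓᵢ = 0.19·5 + 0.12·2 + 0.18·2 + 0.12·3 + 0.17·5 + 0.08·2 + 0.14·4 = 3.48 bits/symbol.

3.48 bits/symbol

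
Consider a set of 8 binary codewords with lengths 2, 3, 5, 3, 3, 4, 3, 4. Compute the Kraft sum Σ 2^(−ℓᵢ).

With common denominator 2^5 = 32: Σ 2^(−ℓᵢ) = 8/32 + 4/32 + 1/32 + 4/32 + 4/32 + 2/32 + 4/32 + 2/32 = 29/32 = 0.90625.

0.90625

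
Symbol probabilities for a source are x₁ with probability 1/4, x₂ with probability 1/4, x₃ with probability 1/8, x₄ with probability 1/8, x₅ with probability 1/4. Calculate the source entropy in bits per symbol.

2.25 bits

Each probability is a power of 1/2, so log₂(1/p) is an integer.
H = Σ p·log₂(1/p) = 1/4·2 + 1/4·2 + 1/8·3 + 1/8·3 + 1/4·2 = 2.25 bits.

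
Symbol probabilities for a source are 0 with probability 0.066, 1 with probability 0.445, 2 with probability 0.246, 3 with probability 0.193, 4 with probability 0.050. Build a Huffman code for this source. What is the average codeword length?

Repeatedly combine the two least-probable nodes; the expected code length is the sum of the merged weights.
merge 1/20 + 33/500 → 29/250
merge 29/250 + 193/1000 → 309/1000
merge 123/500 + 309/1000 → 111/200
merge 89/200 + 111/200 → 1
L = 29/250 + 309/1000 + 111/200 + 1 = 99/50 = 1.98 bits/symbol.

1.98 bits/symbol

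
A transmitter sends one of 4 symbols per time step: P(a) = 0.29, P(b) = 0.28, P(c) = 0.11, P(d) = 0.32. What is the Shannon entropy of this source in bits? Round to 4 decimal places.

1.9084 bits

H = −Σ pᵢ log₂ pᵢ.
−0.29·log₂(0.29) = 0.5179
−0.28·log₂(0.28) = 0.5142
−0.11·log₂(0.11) = 0.3503
−0.32·log₂(0.32) = 0.5260
Sum ≈ 1.9084 → 1.9084 bits.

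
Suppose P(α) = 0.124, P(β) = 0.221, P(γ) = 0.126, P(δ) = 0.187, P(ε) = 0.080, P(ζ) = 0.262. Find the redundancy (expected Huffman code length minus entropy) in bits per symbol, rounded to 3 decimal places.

0.036 bits

Entropy H = −Σ p log₂ p ≈ 2.4814 bits.
Huffman merges: 2/25+31/250→51/250; 63/500+187/1000→313/1000; 51/250+221/1000→17/40; 131/500+313/1000→23/40; 17/40+23/40→1. L = 2517/1000 ≈ 2.5170.
L − H = 2.5170 − 2.4814 = 0.036 bits.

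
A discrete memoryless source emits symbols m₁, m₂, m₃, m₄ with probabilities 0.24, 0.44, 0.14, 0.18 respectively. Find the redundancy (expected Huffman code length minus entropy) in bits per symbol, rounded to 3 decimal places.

Entropy H = −Σ p log₂ p ≈ 1.8577 bits.
Huffman merges: 7/50+9/50→8/25; 6/25+8/25→14/25; 11/25+14/25→1. L = 47/25 ≈ 1.8800.
L − H = 1.8800 − 1.8577 = 0.022 bits.

0.022 bits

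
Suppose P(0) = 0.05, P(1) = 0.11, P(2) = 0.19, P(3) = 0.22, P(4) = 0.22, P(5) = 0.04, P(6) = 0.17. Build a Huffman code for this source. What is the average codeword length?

Repeatedly combine the two least-probable nodes; the expected code length is the sum of the merged weights.
merge 1/25 + 1/20 → 9/100
merge 9/100 + 11/100 → 1/5
merge 17/100 + 19/100 → 9/25
merge 1/5 + 11/50 → 21/50
merge 11/50 + 9/25 → 29/50
merge 21/50 + 29/50 → 1
L = 9/100 + 1/5 + 9/25 + 21/50 + 29/50 + 1 = 53/20 = 2.65 bits/symbol.

2.65 bits/symbol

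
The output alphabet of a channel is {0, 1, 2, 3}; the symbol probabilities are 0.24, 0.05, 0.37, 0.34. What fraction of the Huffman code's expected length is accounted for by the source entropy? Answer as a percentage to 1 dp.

Entropy H = −Σ p log₂ p ≈ 1.7701 bits.
Huffman merges: 1/20+6/25→29/100; 29/100+17/50→63/100; 37/100+63/100→1. L = 48/25 ≈ 1.9200.
Efficiency = H/L = 1.7701/1.9200 = 92.2%.

92.2%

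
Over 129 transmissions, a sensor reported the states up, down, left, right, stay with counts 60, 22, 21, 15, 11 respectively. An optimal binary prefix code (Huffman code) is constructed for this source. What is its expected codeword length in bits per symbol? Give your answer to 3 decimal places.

Probabilities are the counts divided by 129.
Repeatedly combine the two least-probable nodes; the expected code length is the sum of the merged weights.
merge 11/129 + 5/43 → 26/129
merge 7/43 + 22/129 → 1/3
merge 26/129 + 1/3 → 23/43
merge 20/43 + 23/43 → 1
L = 26/129 + 1/3 + 23/43 + 1 = 89/43 ≈ 2.070 bits/symbol.

2.070 bits/symbol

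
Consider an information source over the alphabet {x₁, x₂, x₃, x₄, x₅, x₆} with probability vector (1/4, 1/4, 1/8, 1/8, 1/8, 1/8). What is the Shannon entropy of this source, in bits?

2.5 bits

Each probability is a power of 1/2, so log₂(1/p) is an integer.
H = Σ p·log₂(1/p) = 1/4·2 + 1/4·2 + 1/8·3 + 1/8·3 + 1/8·3 + 1/8·3 = 2.5 bits.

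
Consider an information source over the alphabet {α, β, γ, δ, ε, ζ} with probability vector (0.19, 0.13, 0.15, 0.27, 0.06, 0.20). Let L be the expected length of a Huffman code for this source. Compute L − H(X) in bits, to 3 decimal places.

Entropy H = −Σ p log₂ p ≈ 2.4664 bits.
Huffman merges: 3/50+13/100→19/100; 3/20+19/100→17/50; 19/100+1/5→39/100; 27/100+17/50→61/100; 39/100+61/100→1. L = 253/100 ≈ 2.5300.
L − H = 2.5300 − 2.4664 = 0.064 bits.

0.064 bits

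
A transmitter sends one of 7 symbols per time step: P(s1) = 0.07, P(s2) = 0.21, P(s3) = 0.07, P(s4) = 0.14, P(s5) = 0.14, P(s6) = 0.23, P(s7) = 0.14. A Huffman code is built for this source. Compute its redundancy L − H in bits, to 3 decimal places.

0.011 bits

Entropy H = −Σ p log₂ p ≈ 2.6889 bits.
Huffman merges: 7/100+7/100→7/50; 7/50+7/50→7/25; 7/50+7/50→7/25; 21/100+23/100→11/25; 7/25+7/25→14/25; 11/25+14/25→1. L = 27/10 ≈ 2.7000.
L − H = 2.7000 − 2.6889 = 0.011 bits.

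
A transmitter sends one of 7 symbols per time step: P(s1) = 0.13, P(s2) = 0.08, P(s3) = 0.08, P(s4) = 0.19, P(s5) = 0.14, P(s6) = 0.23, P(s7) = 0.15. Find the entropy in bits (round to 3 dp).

H = −Σ pᵢ log₂ pᵢ.
−0.13·log₂(0.13) = 0.3826
−0.08·log₂(0.08) = 0.2915
−0.08·log₂(0.08) = 0.2915
−0.19·log₂(0.19) = 0.4552
−0.14·log₂(0.14) = 0.3971
−0.23·log₂(0.23) = 0.4877
−0.15·log₂(0.15) = 0.4105
Sum ≈ 2.7162 → 2.716 bits.

2.716 bits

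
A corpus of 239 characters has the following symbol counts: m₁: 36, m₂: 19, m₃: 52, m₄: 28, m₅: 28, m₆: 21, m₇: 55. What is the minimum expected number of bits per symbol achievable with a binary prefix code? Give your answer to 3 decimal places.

2.720 bits/symbol

Probabilities are the counts divided by 239.
Repeatedly combine the two least-probable nodes; the expected code length is the sum of the merged weights.
merge 19/239 + 21/239 → 40/239
merge 28/239 + 28/239 → 56/239
merge 36/239 + 40/239 → 76/239
merge 52/239 + 55/239 → 107/239
merge 56/239 + 76/239 → 132/239
merge 107/239 + 132/239 → 1
L = 40/239 + 56/239 + 76/239 + 107/239 + 132/239 + 1 = 650/239 ≈ 2.720 bits/symbol.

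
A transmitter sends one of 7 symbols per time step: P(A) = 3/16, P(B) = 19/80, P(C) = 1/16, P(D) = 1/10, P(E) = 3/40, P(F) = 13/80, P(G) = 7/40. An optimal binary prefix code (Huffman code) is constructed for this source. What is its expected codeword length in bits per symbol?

Repeatedly combine the two least-probable nodes; the expected code length is the sum of the merged weights.
merge 1/16 + 3/40 → 11/80
merge 1/10 + 11/80 → 19/80
merge 13/80 + 7/40 → 27/80
merge 3/16 + 19/80 → 17/40
merge 19/80 + 27/80 → 23/40
merge 17/40 + 23/40 → 1
L = 11/80 + 19/80 + 27/80 + 17/40 + 23/40 + 1 = 217/80 = 2.7125 bits/symbol.

2.7125 bits/symbol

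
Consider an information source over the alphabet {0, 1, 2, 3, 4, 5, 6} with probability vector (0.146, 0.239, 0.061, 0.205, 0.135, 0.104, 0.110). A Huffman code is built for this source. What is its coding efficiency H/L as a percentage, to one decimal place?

Entropy H = −Σ p log₂ p ≈ 2.6935 bits.
Huffman merges: 61/1000+13/125→33/200; 11/100+27/200→49/200; 73/500+33/200→311/1000; 41/200+239/1000→111/250; 49/200+311/1000→139/250; 111/250+139/250→1. L = 2721/1000 ≈ 2.7210.
Efficiency = H/L = 2.6935/2.7210 = 99.0%.

99.0%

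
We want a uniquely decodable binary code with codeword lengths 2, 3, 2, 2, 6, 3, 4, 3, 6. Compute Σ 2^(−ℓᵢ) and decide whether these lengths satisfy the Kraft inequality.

1.21875; no

With common denominator 2^6 = 64: Σ 2^(−ℓᵢ) = 16/64 + 8/64 + 16/64 + 16/64 + 1/64 + 8/64 + 4/64 + 8/64 + 1/64 = 78/64 = 1.21875.
Kraft's inequality requires Σ ≤ 1; here Σ = 1.21875 > 1, so no such prefix code exists.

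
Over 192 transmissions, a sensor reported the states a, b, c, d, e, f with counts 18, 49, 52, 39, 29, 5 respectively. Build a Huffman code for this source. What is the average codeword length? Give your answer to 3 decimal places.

Probabilities are the counts divided by 192.
Repeatedly combine the two least-probable nodes; the expected code length is the sum of the merged weights.
merge 5/192 + 3/32 → 23/192
merge 23/192 + 29/192 → 13/48
merge 13/64 + 49/192 → 11/24
merge 13/48 + 13/48 → 13/24
merge 11/24 + 13/24 → 1
L = 23/192 + 13/48 + 11/24 + 13/24 + 1 = 153/64 ≈ 2.391 bits/symbol.

2.391 bits/symbol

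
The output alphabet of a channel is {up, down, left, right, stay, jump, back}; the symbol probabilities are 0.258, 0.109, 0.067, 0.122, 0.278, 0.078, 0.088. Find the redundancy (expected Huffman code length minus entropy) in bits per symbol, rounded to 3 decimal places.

Entropy H = −Σ p log₂ p ≈ 2.5934 bits.
Huffman merges: 67/1000+39/500→29/200; 11/125+109/1000→197/1000; 61/500+29/200→267/1000; 197/1000+129/500→91/200; 267/1000+139/500→109/200; 91/200+109/200→1. L = 2609/1000 ≈ 2.6090.
L − H = 2.6090 − 2.5934 = 0.016 bits.

0.016 bits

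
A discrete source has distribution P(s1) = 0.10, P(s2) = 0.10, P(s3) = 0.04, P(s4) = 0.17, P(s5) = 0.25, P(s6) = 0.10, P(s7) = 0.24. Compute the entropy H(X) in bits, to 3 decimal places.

H = −Σ pᵢ log₂ pᵢ.
−0.10·log₂(0.10) = 0.3322
−0.10·log₂(0.10) = 0.3322
−0.04·log₂(0.04) = 0.1858
−0.17·log₂(0.17) = 0.4346
−0.25·log₂(0.25) = 0.5000
−0.10·log₂(0.10) = 0.3322
−0.24·log₂(0.24) = 0.4941
Sum ≈ 2.6111 → 2.611 bits.

2.611 bits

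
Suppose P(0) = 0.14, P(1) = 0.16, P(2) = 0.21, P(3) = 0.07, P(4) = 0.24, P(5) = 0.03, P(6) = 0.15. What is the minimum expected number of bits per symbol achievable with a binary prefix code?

Repeatedly combine the two least-probable nodes; the expected code length is the sum of the merged weights.
merge 3/100 + 7/100 → 1/10
merge 1/10 + 7/50 → 6/25
merge 3/20 + 4/25 → 31/100
merge 21/100 + 6/25 → 9/20
merge 6/25 + 31/100 → 11/20
merge 9/20 + 11/20 → 1
L = 1/10 + 6/25 + 31/100 + 9/20 + 11/20 + 1 = 53/20 = 2.65 bits/symbol.

2.65 bits/symbol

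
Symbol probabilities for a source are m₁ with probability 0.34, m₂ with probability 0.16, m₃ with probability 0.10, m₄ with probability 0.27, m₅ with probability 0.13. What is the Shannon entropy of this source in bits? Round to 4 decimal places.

2.1770 bits

H = −Σ pᵢ log₂ pᵢ.
−0.34·log₂(0.34) = 0.5292
−0.16·log₂(0.16) = 0.4230
−0.10·log₂(0.10) = 0.3322
−0.27·log₂(0.27) = 0.5100
−0.13·log₂(0.13) = 0.3826
Sum ≈ 2.1770 → 2.1770 bits.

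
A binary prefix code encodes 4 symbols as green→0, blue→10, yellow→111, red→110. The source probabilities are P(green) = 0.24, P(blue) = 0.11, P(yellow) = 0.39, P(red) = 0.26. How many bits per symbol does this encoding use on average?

L̄ = Σ pᵢ·ℓᵢ = 0.24·1 + 0.11·2 + 0.39·3 + 0.26·3 = 2.41 bits/symbol.

2.41 bits/symbol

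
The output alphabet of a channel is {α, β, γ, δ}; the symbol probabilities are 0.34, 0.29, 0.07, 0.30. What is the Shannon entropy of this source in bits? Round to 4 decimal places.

1.8367 bits

H = −Σ pᵢ log₂ pᵢ.
−0.34·log₂(0.34) = 0.5292
−0.29·log₂(0.29) = 0.5179
−0.07·log₂(0.07) = 0.2686
−0.30·log₂(0.30) = 0.5211
Sum ≈ 1.8367 → 1.8367 bits.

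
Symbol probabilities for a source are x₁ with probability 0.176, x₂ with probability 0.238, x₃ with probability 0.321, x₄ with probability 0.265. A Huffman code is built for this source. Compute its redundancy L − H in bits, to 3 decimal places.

0.032 bits

Entropy H = −Σ p log₂ p ≈ 1.9680 bits.
Huffman merges: 22/125+119/500→207/500; 53/200+321/1000→293/500; 207/500+293/500→1. L = 2 ≈ 2.0000.
L − H = 2.0000 − 1.9680 = 0.032 bits.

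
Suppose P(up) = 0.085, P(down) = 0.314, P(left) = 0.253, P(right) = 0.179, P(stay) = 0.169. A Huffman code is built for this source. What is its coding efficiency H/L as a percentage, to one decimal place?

Entropy H = −Σ p log₂ p ≈ 2.2064 bits.
Huffman merges: 17/200+169/1000→127/500; 179/1000+253/1000→54/125; 127/500+157/500→71/125; 54/125+71/125→1. L = 1127/500 ≈ 2.2540.
Efficiency = H/L = 2.2064/2.2540 = 97.9%.

97.9%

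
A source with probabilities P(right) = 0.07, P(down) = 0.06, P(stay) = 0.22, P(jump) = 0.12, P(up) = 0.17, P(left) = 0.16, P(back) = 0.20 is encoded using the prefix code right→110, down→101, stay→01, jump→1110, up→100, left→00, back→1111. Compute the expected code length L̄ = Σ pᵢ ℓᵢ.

L̄ = Σ pᵢ·ℓᵢ = 0.07·3 + 0.06·3 + 0.22·2 + 0.12·4 + 0.17·3 + 0.16·2 + 0.20·4 = 2.94 bits/symbol.

2.94 bits/symbol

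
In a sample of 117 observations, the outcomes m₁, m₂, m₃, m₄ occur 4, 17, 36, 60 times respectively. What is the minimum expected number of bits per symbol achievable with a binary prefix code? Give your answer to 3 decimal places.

1.667 bits/symbol

Probabilities are the counts divided by 117.
Repeatedly combine the two least-probable nodes; the expected code length is the sum of the merged weights.
merge 4/117 + 17/117 → 7/39
merge 7/39 + 4/13 → 19/39
merge 19/39 + 20/39 → 1
L = 7/39 + 19/39 + 1 = 5/3 ≈ 1.667 bits/symbol.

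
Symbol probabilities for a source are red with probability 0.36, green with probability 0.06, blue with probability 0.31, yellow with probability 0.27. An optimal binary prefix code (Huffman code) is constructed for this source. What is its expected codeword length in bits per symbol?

1.97 bits/symbol

Repeatedly combine the two least-probable nodes; the expected code length is the sum of the merged weights.
merge 3/50 + 27/100 → 33/100
merge 31/100 + 33/100 → 16/25
merge 9/25 + 16/25 → 1
L = 33/100 + 16/25 + 1 = 197/100 = 1.97 bits/symbol.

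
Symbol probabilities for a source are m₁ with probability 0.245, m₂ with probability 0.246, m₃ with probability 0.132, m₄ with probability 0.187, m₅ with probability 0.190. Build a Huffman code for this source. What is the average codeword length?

Repeatedly combine the two least-probable nodes; the expected code length is the sum of the merged weights.
merge 33/250 + 187/1000 → 319/1000
merge 19/100 + 49/200 → 87/200
merge 123/500 + 319/1000 → 113/200
merge 87/200 + 113/200 → 1
L = 319/1000 + 87/200 + 113/200 + 1 = 2319/1000 = 2.319 bits/symbol.

2.319 bits/symbol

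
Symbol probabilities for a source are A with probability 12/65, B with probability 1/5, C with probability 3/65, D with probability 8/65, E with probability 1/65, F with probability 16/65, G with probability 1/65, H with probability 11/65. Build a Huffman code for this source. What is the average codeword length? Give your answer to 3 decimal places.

2.662 bits/symbol

Repeatedly combine the two least-probable nodes; the expected code length is the sum of the merged weights.
merge 1/65 + 1/65 → 2/65
merge 2/65 + 3/65 → 1/13
merge 1/13 + 8/65 → 1/5
merge 11/65 + 12/65 → 23/65
merge 1/5 + 1/5 → 2/5
merge 16/65 + 23/65 → 3/5
merge 2/5 + 3/5 → 1
L = 2/65 + 1/13 + 1/5 + 23/65 + 2/5 + 3/5 + 1 = 173/65 ≈ 2.662 bits/symbol.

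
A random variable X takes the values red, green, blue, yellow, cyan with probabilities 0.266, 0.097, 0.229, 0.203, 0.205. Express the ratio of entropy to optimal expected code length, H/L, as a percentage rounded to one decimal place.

98.1%

Entropy H = −Σ p log₂ p ≈ 2.2574 bits.
Huffman merges: 97/1000+203/1000→3/10; 41/200+229/1000→217/500; 133/500+3/10→283/500; 217/500+283/500→1. L = 23/10 ≈ 2.3000.
Efficiency = H/L = 2.2574/2.3000 = 98.1%.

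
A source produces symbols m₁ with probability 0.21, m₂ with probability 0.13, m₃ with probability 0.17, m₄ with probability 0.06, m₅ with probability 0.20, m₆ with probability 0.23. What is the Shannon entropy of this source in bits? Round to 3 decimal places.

2.486 bits

H = −Σ pᵢ log₂ pᵢ.
−0.21·log₂(0.21) = 0.4728
−0.13·log₂(0.13) = 0.3826
−0.17·log₂(0.17) = 0.4346
−0.06·log₂(0.06) = 0.2435
−0.20·log₂(0.20) = 0.4644
−0.23·log₂(0.23) = 0.4877
Sum ≈ 2.4856 → 2.486 bits.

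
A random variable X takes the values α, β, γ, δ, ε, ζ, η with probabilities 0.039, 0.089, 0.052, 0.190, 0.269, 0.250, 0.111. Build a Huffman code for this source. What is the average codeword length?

Repeatedly combine the two least-probable nodes; the expected code length is the sum of the merged weights.
merge 39/1000 + 13/250 → 91/1000
merge 89/1000 + 91/1000 → 9/50
merge 111/1000 + 9/50 → 291/1000
merge 19/100 + 1/4 → 11/25
merge 269/1000 + 291/1000 → 14/25
merge 11/25 + 14/25 → 1
L = 91/1000 + 9/50 + 291/1000 + 11/25 + 14/25 + 1 = 1281/500 = 2.562 bits/symbol.

2.562 bits/symbol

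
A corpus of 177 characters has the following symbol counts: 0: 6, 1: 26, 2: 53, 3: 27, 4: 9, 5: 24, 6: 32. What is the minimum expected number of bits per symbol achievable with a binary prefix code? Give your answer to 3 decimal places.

Probabilities are the counts divided by 177.
Repeatedly combine the two least-probable nodes; the expected code length is the sum of the merged weights.
merge 2/59 + 3/59 → 5/59
merge 5/59 + 8/59 → 13/59
merge 26/177 + 9/59 → 53/177
merge 32/177 + 13/59 → 71/177
merge 53/177 + 53/177 → 106/177
merge 71/177 + 106/177 → 1
L = 5/59 + 13/59 + 53/177 + 71/177 + 106/177 + 1 = 461/177 ≈ 2.605 bits/symbol.

2.605 bits/symbol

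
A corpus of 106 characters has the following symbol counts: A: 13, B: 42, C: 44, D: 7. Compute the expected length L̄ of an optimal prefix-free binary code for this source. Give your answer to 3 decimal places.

Probabilities are the counts divided by 106.
Repeatedly combine the two least-probable nodes; the expected code length is the sum of the merged weights.
merge 7/106 + 13/106 → 10/53
merge 10/53 + 21/53 → 31/53
merge 22/53 + 31/53 → 1
L = 10/53 + 31/53 + 1 = 94/53 ≈ 1.774 bits/symbol.

1.774 bits/symbol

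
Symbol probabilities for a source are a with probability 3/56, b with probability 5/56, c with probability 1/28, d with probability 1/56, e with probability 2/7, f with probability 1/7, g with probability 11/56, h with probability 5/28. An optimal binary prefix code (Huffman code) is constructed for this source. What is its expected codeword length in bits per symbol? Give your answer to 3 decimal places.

2.679 bits/symbol

Repeatedly combine the two least-probable nodes; the expected code length is the sum of the merged weights.
merge 1/56 + 1/28 → 3/56
merge 3/56 + 3/56 → 3/28
merge 5/56 + 3/28 → 11/56
merge 1/7 + 5/28 → 9/28
merge 11/56 + 11/56 → 11/28
merge 2/7 + 9/28 → 17/28
merge 11/28 + 17/28 → 1
L = 3/56 + 3/28 + 11/56 + 9/28 + 11/28 + 17/28 + 1 = 75/28 ≈ 2.679 bits/symbol.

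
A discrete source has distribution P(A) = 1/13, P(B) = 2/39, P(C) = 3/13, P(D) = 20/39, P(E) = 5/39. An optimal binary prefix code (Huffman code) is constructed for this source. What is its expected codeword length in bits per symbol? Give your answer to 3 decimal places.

Repeatedly combine the two least-probable nodes; the expected code length is the sum of the merged weights.
merge 2/39 + 1/13 → 5/39
merge 5/39 + 5/39 → 10/39
merge 3/13 + 10/39 → 19/39
merge 19/39 + 20/39 → 1
L = 5/39 + 10/39 + 19/39 + 1 = 73/39 ≈ 1.872 bits/symbol.

1.872 bits/symbol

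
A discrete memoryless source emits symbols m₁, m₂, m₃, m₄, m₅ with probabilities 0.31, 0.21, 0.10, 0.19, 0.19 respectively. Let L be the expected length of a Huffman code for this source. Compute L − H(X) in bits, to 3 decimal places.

Entropy H = −Σ p log₂ p ≈ 2.2393 bits.
Huffman merges: 1/10+19/100→29/100; 19/100+21/100→2/5; 29/100+31/100→3/5; 2/5+3/5→1. L = 229/100 ≈ 2.2900.
L − H = 2.2900 − 2.2393 = 0.051 bits.

0.051 bits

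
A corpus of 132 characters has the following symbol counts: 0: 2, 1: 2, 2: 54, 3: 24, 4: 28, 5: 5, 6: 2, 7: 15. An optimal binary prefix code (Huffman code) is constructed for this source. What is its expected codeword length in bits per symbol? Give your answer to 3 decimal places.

2.326 bits/symbol

Probabilities are the counts divided by 132.
Repeatedly combine the two least-probable nodes; the expected code length is the sum of the merged weights.
merge 1/66 + 1/66 → 1/33
merge 1/66 + 1/33 → 1/22
merge 5/132 + 1/22 → 1/12
merge 1/12 + 5/44 → 13/66
merge 2/11 + 13/66 → 25/66
merge 7/33 + 25/66 → 13/22
merge 9/22 + 13/22 → 1
L = 1/33 + 1/22 + 1/12 + 13/66 + 25/66 + 13/22 + 1 = 307/132 ≈ 2.326 bits/symbol.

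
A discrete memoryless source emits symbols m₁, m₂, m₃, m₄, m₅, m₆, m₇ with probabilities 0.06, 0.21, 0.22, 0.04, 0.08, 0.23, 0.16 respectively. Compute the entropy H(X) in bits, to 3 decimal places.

H = −Σ pᵢ log₂ pᵢ.
−0.06·log₂(0.06) = 0.2435
−0.21·log₂(0.21) = 0.4728
−0.22·log₂(0.22) = 0.4806
−0.04·log₂(0.04) = 0.1858
−0.08·log₂(0.08) = 0.2915
−0.23·log₂(0.23) = 0.4877
−0.16·log₂(0.16) = 0.4230
Sum ≈ 2.5849 → 2.585 bits.

2.585 bits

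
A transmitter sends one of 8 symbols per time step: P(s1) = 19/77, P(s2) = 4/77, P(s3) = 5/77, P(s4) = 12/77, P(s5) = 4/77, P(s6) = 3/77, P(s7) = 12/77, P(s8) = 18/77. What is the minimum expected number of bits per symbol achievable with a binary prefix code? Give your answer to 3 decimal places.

Repeatedly combine the two least-probable nodes; the expected code length is the sum of the merged weights.
merge 3/77 + 4/77 → 1/11
merge 4/77 + 5/77 → 9/77
merge 1/11 + 9/77 → 16/77
merge 12/77 + 12/77 → 24/77
merge 16/77 + 18/77 → 34/77
merge 19/77 + 24/77 → 43/77
merge 34/77 + 43/77 → 1
L = 1/11 + 9/77 + 16/77 + 24/77 + 34/77 + 43/77 + 1 = 30/11 ≈ 2.727 bits/symbol.

2.727 bits/symbol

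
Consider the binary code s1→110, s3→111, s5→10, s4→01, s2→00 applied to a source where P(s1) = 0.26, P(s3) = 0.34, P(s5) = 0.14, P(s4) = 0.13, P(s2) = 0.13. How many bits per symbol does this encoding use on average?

L̄ = Σ pᵢ·ℓᵢ = 0.26·3 + 0.34·3 + 0.14·2 + 0.13·2 + 0.13·2 = 2.6 bits/symbol.

2.6 bits/symbol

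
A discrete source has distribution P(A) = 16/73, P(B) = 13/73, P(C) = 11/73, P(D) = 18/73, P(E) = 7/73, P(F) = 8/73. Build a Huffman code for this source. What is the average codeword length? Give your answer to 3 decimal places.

2.534 bits/symbol

Repeatedly combine the two least-probable nodes; the expected code length is the sum of the merged weights.
merge 7/73 + 8/73 → 15/73
merge 11/73 + 13/73 → 24/73
merge 15/73 + 16/73 → 31/73
merge 18/73 + 24/73 → 42/73
merge 31/73 + 42/73 → 1
L = 15/73 + 24/73 + 31/73 + 42/73 + 1 = 185/73 ≈ 2.534 bits/symbol.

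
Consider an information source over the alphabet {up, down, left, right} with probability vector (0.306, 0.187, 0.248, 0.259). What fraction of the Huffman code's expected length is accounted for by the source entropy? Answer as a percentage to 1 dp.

Entropy H = −Σ p log₂ p ≈ 1.9788 bits.
Huffman merges: 187/1000+31/125→87/200; 259/1000+153/500→113/200; 87/200+113/200→1. L = 2 ≈ 2.0000.
Efficiency = H/L = 1.9788/2.0000 = 98.9%.

98.9%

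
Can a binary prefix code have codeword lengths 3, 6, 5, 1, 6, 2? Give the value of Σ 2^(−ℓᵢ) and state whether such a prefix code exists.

With common denominator 2^6 = 64: Σ 2^(−ℓᵢ) = 8/64 + 1/64 + 2/64 + 32/64 + 1/64 + 16/64 = 60/64 = 0.9375.
Kraft's inequality requires Σ ≤ 1; here Σ = 0.9375 ≤ 1, so such a prefix code exists.

0.9375; yes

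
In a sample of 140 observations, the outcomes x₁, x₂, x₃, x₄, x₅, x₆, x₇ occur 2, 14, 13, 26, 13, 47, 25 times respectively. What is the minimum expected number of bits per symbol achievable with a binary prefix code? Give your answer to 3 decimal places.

2.586 bits/symbol

Probabilities are the counts divided by 140.
Repeatedly combine the two least-probable nodes; the expected code length is the sum of the merged weights.
merge 1/70 + 13/140 → 3/28
merge 13/140 + 1/10 → 27/140
merge 3/28 + 5/28 → 2/7
merge 13/70 + 27/140 → 53/140
merge 2/7 + 47/140 → 87/140
merge 53/140 + 87/140 → 1
L = 3/28 + 27/140 + 2/7 + 53/140 + 87/140 + 1 = 181/70 ≈ 2.586 bits/symbol.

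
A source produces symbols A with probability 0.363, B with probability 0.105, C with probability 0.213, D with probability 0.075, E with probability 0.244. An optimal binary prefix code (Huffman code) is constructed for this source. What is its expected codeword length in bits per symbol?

2.18 bits/symbol

Repeatedly combine the two least-probable nodes; the expected code length is the sum of the merged weights.
merge 3/40 + 21/200 → 9/50
merge 9/50 + 213/1000 → 393/1000
merge 61/250 + 363/1000 → 607/1000
merge 393/1000 + 607/1000 → 1
L = 9/50 + 393/1000 + 607/1000 + 1 = 109/50 = 2.18 bits/symbol.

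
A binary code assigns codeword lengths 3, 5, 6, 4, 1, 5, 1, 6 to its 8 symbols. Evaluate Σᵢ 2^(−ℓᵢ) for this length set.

With common denominator 2^6 = 64: Σ 2^(−ℓᵢ) = 8/64 + 2/64 + 1/64 + 4/64 + 32/64 + 2/64 + 32/64 + 1/64 = 82/64 = 1.28125.

1.28125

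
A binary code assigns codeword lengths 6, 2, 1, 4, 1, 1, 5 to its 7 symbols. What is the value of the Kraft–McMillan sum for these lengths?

1.859375

With common denominator 2^6 = 64: Σ 2^(−ℓᵢ) = 1/64 + 16/64 + 32/64 + 4/64 + 32/64 + 32/64 + 2/64 = 119/64 = 1.859375.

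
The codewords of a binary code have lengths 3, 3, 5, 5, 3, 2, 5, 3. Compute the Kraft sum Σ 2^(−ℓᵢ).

0.84375

With common denominator 2^5 = 32: Σ 2^(−ℓᵢ) = 4/32 + 4/32 + 1/32 + 1/32 + 4/32 + 8/32 + 1/32 + 4/32 = 27/32 = 0.84375.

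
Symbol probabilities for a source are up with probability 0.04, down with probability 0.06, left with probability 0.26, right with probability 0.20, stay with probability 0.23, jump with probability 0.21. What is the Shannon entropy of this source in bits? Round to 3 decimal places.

2.359 bits

H = −Σ pᵢ log₂ pᵢ.
−0.04·log₂(0.04) = 0.1858
−0.06·log₂(0.06) = 0.2435
−0.26·log₂(0.26) = 0.5053
−0.20·log₂(0.20) = 0.4644
−0.23·log₂(0.23) = 0.4877
−0.21·log₂(0.21) = 0.4728
Sum ≈ 2.3595 → 2.359 bits.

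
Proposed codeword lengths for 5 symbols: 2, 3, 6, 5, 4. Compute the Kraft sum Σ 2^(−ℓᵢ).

0.484375

With common denominator 2^6 = 64: Σ 2^(−ℓᵢ) = 16/64 + 8/64 + 1/64 + 2/64 + 4/64 = 31/64 = 0.484375.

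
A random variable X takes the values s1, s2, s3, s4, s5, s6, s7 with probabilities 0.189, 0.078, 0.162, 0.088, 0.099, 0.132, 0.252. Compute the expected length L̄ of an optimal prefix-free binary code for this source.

Repeatedly combine the two least-probable nodes; the expected code length is the sum of the merged weights.
merge 39/500 + 11/125 → 83/500
merge 99/1000 + 33/250 → 231/1000
merge 81/500 + 83/500 → 41/125
merge 189/1000 + 231/1000 → 21/50
merge 63/250 + 41/125 → 29/50
merge 21/50 + 29/50 → 1
L = 83/500 + 231/1000 + 41/125 + 21/50 + 29/50 + 1 = 109/40 = 2.725 bits/symbol.

2.725 bits/symbol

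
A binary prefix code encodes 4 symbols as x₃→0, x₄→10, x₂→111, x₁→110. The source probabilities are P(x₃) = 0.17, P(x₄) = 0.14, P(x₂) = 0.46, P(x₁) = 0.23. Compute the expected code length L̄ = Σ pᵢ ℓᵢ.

2.52 bits/symbol

L̄ = Σ pᵢ·ℓᵢ = 0.17·1 + 0.14·2 + 0.46·3 + 0.23·3 = 2.52 bits/symbol.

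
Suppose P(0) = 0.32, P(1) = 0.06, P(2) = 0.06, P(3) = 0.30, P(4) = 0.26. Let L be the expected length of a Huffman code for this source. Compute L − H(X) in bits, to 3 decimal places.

Entropy H = −Σ p log₂ p ≈ 2.0395 bits.
Huffman merges: 3/50+3/50→3/25; 3/25+13/50→19/50; 3/10+8/25→31/50; 19/50+31/50→1. L = 53/25 ≈ 2.1200.
L − H = 2.1200 − 2.0395 = 0.081 bits.

0.081 bits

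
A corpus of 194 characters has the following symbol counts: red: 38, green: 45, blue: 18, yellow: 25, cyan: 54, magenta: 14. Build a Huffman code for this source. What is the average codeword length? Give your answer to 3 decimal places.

Probabilities are the counts divided by 194.
Repeatedly combine the two least-probable nodes; the expected code length is the sum of the merged weights.
merge 7/97 + 9/97 → 16/97
merge 25/194 + 16/97 → 57/194
merge 19/97 + 45/194 → 83/194
merge 27/97 + 57/194 → 111/194
merge 83/194 + 111/194 → 1
L = 16/97 + 57/194 + 83/194 + 111/194 + 1 = 477/194 ≈ 2.459 bits/symbol.

2.459 bits/symbol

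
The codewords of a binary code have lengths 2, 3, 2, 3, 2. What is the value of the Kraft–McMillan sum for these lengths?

With common denominator 2^3 = 8: Σ 2^(−ℓᵢ) = 2/8 + 1/8 + 2/8 + 1/8 + 2/8 = 8/8 = 1.

1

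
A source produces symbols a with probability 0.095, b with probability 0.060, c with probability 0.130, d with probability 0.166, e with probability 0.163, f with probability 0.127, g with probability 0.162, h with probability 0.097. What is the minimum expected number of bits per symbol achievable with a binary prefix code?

Repeatedly combine the two least-probable nodes; the expected code length is the sum of the merged weights.
merge 3/50 + 19/200 → 31/200
merge 97/1000 + 127/1000 → 28/125
merge 13/100 + 31/200 → 57/200
merge 81/500 + 163/1000 → 13/40
merge 83/500 + 28/125 → 39/100
merge 57/200 + 13/40 → 61/100
merge 39/100 + 61/100 → 1
L = 31/200 + 28/125 + 57/200 + 13/40 + 39/100 + 61/100 + 1 = 2989/1000 = 2.989 bits/symbol.

2.989 bits/symbol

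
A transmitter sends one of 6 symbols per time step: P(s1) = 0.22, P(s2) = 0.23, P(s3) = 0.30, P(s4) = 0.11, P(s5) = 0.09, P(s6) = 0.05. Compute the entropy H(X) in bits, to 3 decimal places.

H = −Σ pᵢ log₂ pᵢ.
−0.22·log₂(0.22) = 0.4806
−0.23·log₂(0.23) = 0.4877
−0.30·log₂(0.30) = 0.5211
−0.11·log₂(0.11) = 0.3503
−0.09·log₂(0.09) = 0.3127
−0.05·log₂(0.05) = 0.2161
Sum ≈ 2.3684 → 2.368 bits.

2.368 bits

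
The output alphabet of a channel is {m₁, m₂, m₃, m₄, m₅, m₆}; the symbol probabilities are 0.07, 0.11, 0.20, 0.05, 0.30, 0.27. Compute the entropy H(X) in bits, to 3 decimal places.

H = −Σ pᵢ log₂ pᵢ.
−0.07·log₂(0.07) = 0.2686
−0.11·log₂(0.11) = 0.3503
−0.20·log₂(0.20) = 0.4644
−0.05·log₂(0.05) = 0.2161
−0.30·log₂(0.30) = 0.5211
−0.27·log₂(0.27) = 0.5100
Sum ≈ 2.3304 → 2.330 bits.

2.330 bits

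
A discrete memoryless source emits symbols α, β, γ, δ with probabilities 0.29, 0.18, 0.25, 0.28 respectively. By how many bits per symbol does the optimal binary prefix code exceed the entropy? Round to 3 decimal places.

Entropy H = −Σ p log₂ p ≈ 1.9774 bits.
Huffman merges: 9/50+1/4→43/100; 7/25+29/100→57/100; 43/100+57/100→1. L = 2 ≈ 2.0000.
L − H = 2.0000 − 1.9774 = 0.023 bits.

0.023 bits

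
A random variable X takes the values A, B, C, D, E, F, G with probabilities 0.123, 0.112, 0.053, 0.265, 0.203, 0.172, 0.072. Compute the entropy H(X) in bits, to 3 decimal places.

2.635 bits

H = −Σ pᵢ log₂ pᵢ.
−0.123·log₂(0.123) = 0.3719
−0.112·log₂(0.112) = 0.3537
−0.053·log₂(0.053) = 0.2246
−0.265·log₂(0.265) = 0.5077
−0.203·log₂(0.203) = 0.4670
−0.172·log₂(0.172) = 0.4368
−0.072·log₂(0.072) = 0.2733
Sum ≈ 2.6350 → 2.635 bits.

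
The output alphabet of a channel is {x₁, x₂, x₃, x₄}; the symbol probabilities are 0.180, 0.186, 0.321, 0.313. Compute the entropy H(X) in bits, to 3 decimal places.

H = −Σ pᵢ log₂ pᵢ.
−0.180·log₂(0.180) = 0.4453
−0.186·log₂(0.186) = 0.4514
−0.321·log₂(0.321) = 0.5262
−0.313·log₂(0.313) = 0.5245
Sum ≈ 1.9474 → 1.947 bits.

1.947 bits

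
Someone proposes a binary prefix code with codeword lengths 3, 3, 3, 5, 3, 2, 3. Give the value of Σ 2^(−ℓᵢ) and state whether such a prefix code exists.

With common denominator 2^5 = 32: Σ 2^(−ℓᵢ) = 4/32 + 4/32 + 4/32 + 1/32 + 4/32 + 8/32 + 4/32 = 29/32 = 0.90625.
Kraft's inequality requires Σ ≤ 1; here Σ = 0.90625 ≤ 1, so such a prefix code exists.

0.90625; yes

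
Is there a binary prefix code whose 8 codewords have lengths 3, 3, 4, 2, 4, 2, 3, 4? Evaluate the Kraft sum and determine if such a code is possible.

With common denominator 2^4 = 16: Σ 2^(−ℓᵢ) = 2/16 + 2/16 + 1/16 + 4/16 + 1/16 + 4/16 + 2/16 + 1/16 = 17/16 = 1.0625.
Kraft's inequality requires Σ ≤ 1; here Σ = 1.0625 > 1, so no such prefix code exists.

1.0625; no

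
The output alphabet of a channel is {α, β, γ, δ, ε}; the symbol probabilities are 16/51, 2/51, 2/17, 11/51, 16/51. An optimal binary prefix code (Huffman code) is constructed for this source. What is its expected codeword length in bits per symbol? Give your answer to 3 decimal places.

Repeatedly combine the two least-probable nodes; the expected code length is the sum of the merged weights.
merge 2/51 + 2/17 → 8/51
merge 8/51 + 11/51 → 19/51
merge 16/51 + 16/51 → 32/51
merge 19/51 + 32/51 → 1
L = 8/51 + 19/51 + 32/51 + 1 = 110/51 ≈ 2.157 bits/symbol.

2.157 bits/symbol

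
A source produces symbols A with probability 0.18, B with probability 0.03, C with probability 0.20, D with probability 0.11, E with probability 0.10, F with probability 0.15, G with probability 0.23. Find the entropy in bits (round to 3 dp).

2.642 bits

H = −Σ pᵢ log₂ pᵢ.
−0.18·log₂(0.18) = 0.4453
−0.03·log₂(0.03) = 0.1518
−0.20·log₂(0.20) = 0.4644
−0.11·log₂(0.11) = 0.3503
−0.10·log₂(0.10) = 0.3322
−0.15·log₂(0.15) = 0.4105
−0.23·log₂(0.23) = 0.4877
Sum ≈ 2.6422 → 2.642 bits.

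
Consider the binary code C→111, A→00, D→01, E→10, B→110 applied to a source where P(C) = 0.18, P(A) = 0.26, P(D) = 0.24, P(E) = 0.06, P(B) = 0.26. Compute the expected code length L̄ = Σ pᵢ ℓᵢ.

L̄ = Σ pᵢ·ℓᵢ = 0.18·3 + 0.26·2 + 0.24·2 + 0.06·2 + 0.26·3 = 2.44 bits/symbol.

2.44 bits/symbol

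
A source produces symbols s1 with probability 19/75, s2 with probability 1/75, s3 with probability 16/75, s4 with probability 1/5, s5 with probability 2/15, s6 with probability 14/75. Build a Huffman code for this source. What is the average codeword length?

2.48 bits/symbol

Repeatedly combine the two least-probable nodes; the expected code length is the sum of the merged weights.
merge 1/75 + 2/15 → 11/75
merge 11/75 + 14/75 → 1/3
merge 1/5 + 16/75 → 31/75
merge 19/75 + 1/3 → 44/75
merge 31/75 + 44/75 → 1
L = 11/75 + 1/3 + 31/75 + 44/75 + 1 = 62/25 = 2.48 bits/symbol.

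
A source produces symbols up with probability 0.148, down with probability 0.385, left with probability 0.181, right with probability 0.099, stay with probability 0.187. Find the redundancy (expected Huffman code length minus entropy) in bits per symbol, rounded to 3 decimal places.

0.063 bits

Entropy H = −Σ p log₂ p ≈ 2.1671 bits.
Huffman merges: 99/1000+37/250→247/1000; 181/1000+187/1000→46/125; 247/1000+46/125→123/200; 77/200+123/200→1. L = 223/100 ≈ 2.2300.
L − H = 2.2300 − 2.1671 = 0.063 bits.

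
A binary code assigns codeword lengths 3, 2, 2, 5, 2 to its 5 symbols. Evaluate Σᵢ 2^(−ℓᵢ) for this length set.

With common denominator 2^5 = 32: Σ 2^(−ℓᵢ) = 4/32 + 8/32 + 8/32 + 1/32 + 8/32 = 29/32 = 0.90625.

0.90625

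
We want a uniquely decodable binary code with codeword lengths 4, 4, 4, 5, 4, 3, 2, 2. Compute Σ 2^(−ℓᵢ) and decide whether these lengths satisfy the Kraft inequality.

0.90625; yes

With common denominator 2^5 = 32: Σ 2^(−ℓᵢ) = 2/32 + 2/32 + 2/32 + 1/32 + 2/32 + 4/32 + 8/32 + 8/32 = 29/32 = 0.90625.
Kraft's inequality requires Σ ≤ 1; here Σ = 0.90625 ≤ 1, so such a prefix code exists.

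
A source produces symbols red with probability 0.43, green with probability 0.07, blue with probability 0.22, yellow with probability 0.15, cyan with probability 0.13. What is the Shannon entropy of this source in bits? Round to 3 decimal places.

2.066 bits

H = −Σ pᵢ log₂ pᵢ.
−0.43·log₂(0.43) = 0.5236
−0.07·log₂(0.07) = 0.2686
−0.22·log₂(0.22) = 0.4806
−0.15·log₂(0.15) = 0.4105
−0.13·log₂(0.13) = 0.3826
Sum ≈ 2.0659 → 2.066 bits.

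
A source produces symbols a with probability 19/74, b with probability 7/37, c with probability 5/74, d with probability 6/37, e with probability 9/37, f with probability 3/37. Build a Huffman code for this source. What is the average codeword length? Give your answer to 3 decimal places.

Repeatedly combine the two least-probable nodes; the expected code length is the sum of the merged weights.
merge 5/74 + 3/37 → 11/74
merge 11/74 + 6/37 → 23/74
merge 7/37 + 9/37 → 16/37
merge 19/74 + 23/74 → 21/37
merge 16/37 + 21/37 → 1
L = 11/74 + 23/74 + 16/37 + 21/37 + 1 = 91/37 ≈ 2.459 bits/symbol.

2.459 bits/symbol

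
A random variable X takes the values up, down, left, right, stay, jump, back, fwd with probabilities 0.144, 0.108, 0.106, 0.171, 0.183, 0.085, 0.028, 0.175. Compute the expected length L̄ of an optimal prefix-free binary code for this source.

2.93 bits/symbol

Repeatedly combine the two least-probable nodes; the expected code length is the sum of the merged weights.
merge 7/250 + 17/200 → 113/1000
merge 53/500 + 27/250 → 107/500
merge 113/1000 + 18/125 → 257/1000
merge 171/1000 + 7/40 → 173/500
merge 183/1000 + 107/500 → 397/1000
merge 257/1000 + 173/500 → 603/1000
merge 397/1000 + 603/1000 → 1
L = 113/1000 + 107/500 + 257/1000 + 173/500 + 397/1000 + 603/1000 + 1 = 293/100 = 2.93 bits/symbol.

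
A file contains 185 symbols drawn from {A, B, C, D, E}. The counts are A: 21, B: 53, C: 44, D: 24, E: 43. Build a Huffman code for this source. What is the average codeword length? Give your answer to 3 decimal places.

Probabilities are the counts divided by 185.
Repeatedly combine the two least-probable nodes; the expected code length is the sum of the merged weights.
merge 21/185 + 24/185 → 9/37
merge 43/185 + 44/185 → 87/185
merge 9/37 + 53/185 → 98/185
merge 87/185 + 98/185 → 1
L = 9/37 + 87/185 + 98/185 + 1 = 83/37 ≈ 2.243 bits/symbol.

2.243 bits/symbol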